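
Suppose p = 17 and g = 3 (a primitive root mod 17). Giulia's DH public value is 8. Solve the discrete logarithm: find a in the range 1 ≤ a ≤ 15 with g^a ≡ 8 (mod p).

Try successive powers of 3 modulo 17:
3^1 ≡ 3
3^2 ≡ 9
3^3 ≡ 10
3^4 ≡ 13
3^5 ≡ 5
3^6 ≡ 15
3^7 ≡ 11
3^8 ≡ 16
3^9 ≡ 14
3^10 ≡ 8
Found: a = 10.

10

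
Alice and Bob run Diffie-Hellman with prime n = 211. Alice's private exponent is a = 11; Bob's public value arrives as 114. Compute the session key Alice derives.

169

Shared key K = 114^11 mod 211.
114^1 ≡ 114 (mod 211)
114^2 = (114^1)^2 ≡ 114^2 = 12996 ≡ 125 (mod 211)
114^4 = (114^2)^2 ≡ 125^2 = 15625 ≡ 11 (mod 211)
114^8 = (114^4)^2 ≡ 11^2 = 121 ≡ 121 (mod 211)
114^11 = 114^8 · 114^2 · 114^1 ≡ 121 · 125 · 114 ≡ 169 (mod 211).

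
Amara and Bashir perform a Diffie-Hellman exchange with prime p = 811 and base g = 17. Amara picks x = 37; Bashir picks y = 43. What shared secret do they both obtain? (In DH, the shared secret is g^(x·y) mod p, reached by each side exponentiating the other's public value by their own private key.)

22

Bashir sends B = g^y mod p = 17^43 mod 811.
17^1 ≡ 17 (mod 811)
17^2 = (17^1)^2 ≡ 17^2 = 289 ≡ 289 (mod 811)
17^4 = (17^2)^2 ≡ 289^2 = 83521 ≡ 799 (mod 811)
17^8 = (17^4)^2 ≡ 799^2 = 638401 ≡ 144 (mod 811)
17^16 = (17^8)^2 ≡ 144^2 = 20736 ≡ 461 (mod 811)
17^32 = (17^16)^2 ≡ 461^2 = 212521 ≡ 39 (mod 811)
17^43 = 17^32 · 17^8 · 17^2 · 17^1 ≡ 39 · 144 · 289 · 17 ≡ 377 (mod 811).
So B = 377. Amara then computes K = B^x mod p = 377^37 mod 811.
377^1 ≡ 377 (mod 811)
377^2 = (377^1)^2 ≡ 377^2 = 142129 ≡ 204 (mod 811)
377^4 = (377^2)^2 ≡ 204^2 = 41616 ≡ 255 (mod 811)
377^8 = (377^4)^2 ≡ 255^2 = 65025 ≡ 145 (mod 811)
377^16 = (377^8)^2 ≡ 145^2 = 21025 ≡ 750 (mod 811)
377^32 = (377^16)^2 ≡ 750^2 = 562500 ≡ 477 (mod 811)
377^37 = 377^32 · 377^4 · 377^1 ≡ 477 · 255 · 377 ≡ 22 (mod 811).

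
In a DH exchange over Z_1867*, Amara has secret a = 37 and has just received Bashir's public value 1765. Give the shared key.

940

Shared key K = 1765^37 mod 1867.
1765^1 ≡ 1765 (mod 1867)
1765^2 = (1765^1)^2 ≡ 1765^2 = 3115225 ≡ 1069 (mod 1867)
1765^4 = (1765^2)^2 ≡ 1069^2 = 1142761 ≡ 157 (mod 1867)
1765^8 = (1765^4)^2 ≡ 157^2 = 24649 ≡ 378 (mod 1867)
1765^16 = (1765^8)^2 ≡ 378^2 = 142884 ≡ 992 (mod 1867)
1765^32 = (1765^16)^2 ≡ 992^2 = 984064 ≡ 155 (mod 1867)
1765^37 = 1765^32 · 1765^4 · 1765^1 ≡ 155 · 157 · 1765 ≡ 940 (mod 1867).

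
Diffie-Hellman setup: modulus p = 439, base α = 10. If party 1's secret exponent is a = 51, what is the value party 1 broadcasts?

130

Public value = 10^51 mod 439.
10^1 ≡ 10 (mod 439)
10^2 = (10^1)^2 ≡ 10^2 = 100 ≡ 100 (mod 439)
10^4 = (10^2)^2 ≡ 100^2 = 10000 ≡ 342 (mod 439)
10^8 = (10^4)^2 ≡ 342^2 = 116964 ≡ 190 (mod 439)
10^16 = (10^8)^2 ≡ 190^2 = 36100 ≡ 102 (mod 439)
10^32 = (10^16)^2 ≡ 102^2 = 10404 ≡ 307 (mod 439)
10^51 = 10^32 · 10^16 · 10^2 · 10^1 ≡ 307 · 102 · 100 · 10 ≡ 130 (mod 439).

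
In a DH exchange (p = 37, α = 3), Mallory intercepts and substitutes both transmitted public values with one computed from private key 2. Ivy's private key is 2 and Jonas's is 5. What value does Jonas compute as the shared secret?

Jonas receives Mallory's public value M = 3^2 mod 37 instead of the honest one.
3^1 ≡ 3 (mod 37)
3^2 = (3^1)^2 ≡ 3^2 = 9 ≡ 9 (mod 37)
So M = 9. Jonas computes K = M^5 mod 37.
9^1 ≡ 9 (mod 37)
9^2 = (9^1)^2 ≡ 9^2 = 81 ≡ 7 (mod 37)
9^4 = (9^2)^2 ≡ 7^2 = 49 ≡ 12 (mod 37)
9^5 = 9^4 · 9^1 ≡ 12 · 9 ≡ 34 (mod 37).

34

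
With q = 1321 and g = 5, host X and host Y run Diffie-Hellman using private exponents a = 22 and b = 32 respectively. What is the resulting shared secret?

16

Host Y sends B = g^b mod q = 5^32 mod 1321.
5^1 ≡ 5 (mod 1321)
5^2 = (5^1)^2 ≡ 5^2 = 25 ≡ 25 (mod 1321)
5^4 = (5^2)^2 ≡ 25^2 = 625 ≡ 625 (mod 1321)
5^8 = (5^4)^2 ≡ 625^2 = 390625 ≡ 930 (mod 1321)
5^16 = (5^8)^2 ≡ 930^2 = 864900 ≡ 966 (mod 1321)
5^32 = (5^16)^2 ≡ 966^2 = 933156 ≡ 530 (mod 1321)
So B = 530. Host X then computes K = B^a mod q = 530^22 mod 1321.
530^1 ≡ 530 (mod 1321)
530^2 = (530^1)^2 ≡ 530^2 = 280900 ≡ 848 (mod 1321)
530^4 = (530^2)^2 ≡ 848^2 = 719104 ≡ 480 (mod 1321)
530^8 = (530^4)^2 ≡ 480^2 = 230400 ≡ 546 (mod 1321)
530^16 = (530^8)^2 ≡ 546^2 = 298116 ≡ 891 (mod 1321)
530^22 = 530^16 · 530^4 · 530^2 ≡ 891 · 480 · 848 ≡ 16 (mod 1321).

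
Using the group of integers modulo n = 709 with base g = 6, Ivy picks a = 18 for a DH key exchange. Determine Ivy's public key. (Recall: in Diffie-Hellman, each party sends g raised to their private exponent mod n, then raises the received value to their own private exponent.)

Public value = 6^18 mod 709.
6^1 ≡ 6 (mod 709)
6^2 = (6^1)^2 ≡ 6^2 = 36 ≡ 36 (mod 709)
6^4 = (6^2)^2 ≡ 36^2 = 1296 ≡ 587 (mod 709)
6^8 = (6^4)^2 ≡ 587^2 = 344569 ≡ 704 (mod 709)
6^16 = (6^8)^2 ≡ 704^2 = 495616 ≡ 25 (mod 709)
6^18 = 6^16 · 6^2 ≡ 25 · 36 ≡ 191 (mod 709).

191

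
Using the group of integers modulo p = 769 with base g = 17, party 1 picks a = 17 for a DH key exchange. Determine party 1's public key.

Public value = 17^17 mod 769.
17^1 ≡ 17 (mod 769)
17^2 = (17^1)^2 ≡ 17^2 = 289 ≡ 289 (mod 769)
17^4 = (17^2)^2 ≡ 289^2 = 83521 ≡ 469 (mod 769)
17^8 = (17^4)^2 ≡ 469^2 = 219961 ≡ 27 (mod 769)
17^16 = (17^8)^2 ≡ 27^2 = 729 ≡ 729 (mod 769)
17^17 = 17^16 · 17^1 ≡ 729 · 17 ≡ 89 (mod 769).

89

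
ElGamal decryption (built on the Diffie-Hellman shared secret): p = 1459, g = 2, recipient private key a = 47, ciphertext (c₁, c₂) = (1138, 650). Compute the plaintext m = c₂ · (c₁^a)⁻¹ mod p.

1098

Shared mask s = c₁^a mod p = 1138^47 mod 1459.
1138^1 ≡ 1138 (mod 1459)
1138^2 = (1138^1)^2 ≡ 1138^2 = 1295044 ≡ 911 (mod 1459)
1138^4 = (1138^2)^2 ≡ 911^2 = 829921 ≡ 1209 (mod 1459)
1138^8 = (1138^4)^2 ≡ 1209^2 = 1461681 ≡ 1222 (mod 1459)
1138^16 = (1138^8)^2 ≡ 1222^2 = 1493284 ≡ 727 (mod 1459)
1138^32 = (1138^16)^2 ≡ 727^2 = 528529 ≡ 371 (mod 1459)
1138^47 = 1138^32 · 1138^8 · 1138^4 · 1138^2 · 1138^1 ≡ 371 · 1222 · 1209 · 911 · 1138 ≡ 1146 (mod 1459).
So s = 1146; s⁻¹ ≡ 289 (mod 1459).
m = c₂ · s⁻¹ mod 1459 = 650 · 289 mod 1459 = 1098.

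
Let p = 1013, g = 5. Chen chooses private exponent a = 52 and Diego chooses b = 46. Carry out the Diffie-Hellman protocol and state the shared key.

552

Diego sends B = g^b mod p = 5^46 mod 1013.
5^1 ≡ 5 (mod 1013)
5^2 = (5^1)^2 ≡ 5^2 = 25 ≡ 25 (mod 1013)
5^4 = (5^2)^2 ≡ 25^2 = 625 ≡ 625 (mod 1013)
5^8 = (5^4)^2 ≡ 625^2 = 390625 ≡ 620 (mod 1013)
5^16 = (5^8)^2 ≡ 620^2 = 384400 ≡ 473 (mod 1013)
5^32 = (5^16)^2 ≡ 473^2 = 223729 ≡ 869 (mod 1013)
5^46 = 5^32 · 5^8 · 5^4 · 5^2 ≡ 869 · 620 · 625 · 25 ≡ 274 (mod 1013).
So B = 274. Chen then computes K = B^a mod p = 274^52 mod 1013.
274^1 ≡ 274 (mod 1013)
274^2 = (274^1)^2 ≡ 274^2 = 75076 ≡ 114 (mod 1013)
274^4 = (274^2)^2 ≡ 114^2 = 12996 ≡ 840 (mod 1013)
274^8 = (274^4)^2 ≡ 840^2 = 705600 ≡ 552 (mod 1013)
274^16 = (274^8)^2 ≡ 552^2 = 304704 ≡ 804 (mod 1013)
274^32 = (274^16)^2 ≡ 804^2 = 646416 ≡ 122 (mod 1013)
274^52 = 274^32 · 274^16 · 274^4 ≡ 122 · 804 · 840 ≡ 552 (mod 1013).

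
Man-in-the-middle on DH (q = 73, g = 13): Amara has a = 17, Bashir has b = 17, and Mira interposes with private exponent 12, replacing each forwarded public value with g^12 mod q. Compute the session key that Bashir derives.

Bashir receives Mira's public value M = 13^12 mod 73 instead of the honest one.
13^1 ≡ 13 (mod 73)
13^2 = (13^1)^2 ≡ 13^2 = 169 ≡ 23 (mod 73)
13^4 = (13^2)^2 ≡ 23^2 = 529 ≡ 18 (mod 73)
13^8 = (13^4)^2 ≡ 18^2 = 324 ≡ 32 (mod 73)
13^12 = 13^8 · 13^4 ≡ 32 · 18 ≡ 65 (mod 73).
So M = 65. Bashir computes K = M^17 mod 73.
65^1 ≡ 65 (mod 73)
65^2 = (65^1)^2 ≡ 65^2 = 4225 ≡ 64 (mod 73)
65^4 = (65^2)^2 ≡ 64^2 = 4096 ≡ 8 (mod 73)
65^8 = (65^4)^2 ≡ 8^2 = 64 ≡ 64 (mod 73)
65^16 = (65^8)^2 ≡ 64^2 = 4096 ≡ 8 (mod 73)
65^17 = 65^16 · 65^1 ≡ 8 · 65 ≡ 9 (mod 73).

9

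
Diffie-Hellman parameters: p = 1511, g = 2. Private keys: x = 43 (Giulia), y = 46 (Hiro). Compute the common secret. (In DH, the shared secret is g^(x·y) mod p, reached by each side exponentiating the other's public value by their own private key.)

119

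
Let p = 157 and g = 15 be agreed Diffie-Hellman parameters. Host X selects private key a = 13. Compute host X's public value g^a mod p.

Public value = 15^13 mod 157.
15^1 ≡ 15 (mod 157)
15^2 = (15^1)^2 ≡ 15^2 = 225 ≡ 68 (mod 157)
15^4 = (15^2)^2 ≡ 68^2 = 4624 ≡ 71 (mod 157)
15^8 = (15^4)^2 ≡ 71^2 = 5041 ≡ 17 (mod 157)
15^13 = 15^8 · 15^4 · 15^1 ≡ 17 · 71 · 15 ≡ 50 (mod 157).

50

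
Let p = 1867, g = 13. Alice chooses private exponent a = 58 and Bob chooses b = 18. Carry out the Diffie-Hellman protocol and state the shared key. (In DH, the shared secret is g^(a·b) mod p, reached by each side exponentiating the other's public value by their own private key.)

Alice sends A = g^a mod p = 13^58 mod 1867.
13^1 ≡ 13 (mod 1867)
13^2 = (13^1)^2 ≡ 13^2 = 169 ≡ 169 (mod 1867)
13^4 = (13^2)^2 ≡ 169^2 = 28561 ≡ 556 (mod 1867)
13^8 = (13^4)^2 ≡ 556^2 = 309136 ≡ 1081 (mod 1867)
13^16 = (13^8)^2 ≡ 1081^2 = 1168561 ≡ 1686 (mod 1867)
13^32 = (13^16)^2 ≡ 1686^2 = 2842596 ≡ 1022 (mod 1867)
13^58 = 13^32 · 13^16 · 13^8 · 13^2 ≡ 1022 · 1686 · 1081 · 169 ≡ 199 (mod 1867).
So A = 199. Bob then computes K = A^b mod p = 199^18 mod 1867.
199^1 ≡ 199 (mod 1867)
199^2 = (199^1)^2 ≡ 199^2 = 39601 ≡ 394 (mod 1867)
199^4 = (199^2)^2 ≡ 394^2 = 155236 ≡ 275 (mod 1867)
199^8 = (199^4)^2 ≡ 275^2 = 75625 ≡ 945 (mod 1867)
199^16 = (199^8)^2 ≡ 945^2 = 893025 ≡ 599 (mod 1867)
199^18 = 199^16 · 199^2 ≡ 599 · 394 ≡ 764 (mod 1867).

764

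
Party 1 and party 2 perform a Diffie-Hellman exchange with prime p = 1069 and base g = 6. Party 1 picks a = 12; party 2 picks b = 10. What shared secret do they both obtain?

Party 2 sends B = g^b mod p = 6^10 mod 1069.
6^1 ≡ 6 (mod 1069)
6^2 = (6^1)^2 ≡ 6^2 = 36 ≡ 36 (mod 1069)
6^4 = (6^2)^2 ≡ 36^2 = 1296 ≡ 227 (mod 1069)
6^8 = (6^4)^2 ≡ 227^2 = 51529 ≡ 217 (mod 1069)
6^10 = 6^8 · 6^2 ≡ 217 · 36 ≡ 329 (mod 1069).
So B = 329. Party 1 then computes K = B^a mod p = 329^12 mod 1069.
329^1 ≡ 329 (mod 1069)
329^2 = (329^1)^2 ≡ 329^2 = 108241 ≡ 272 (mod 1069)
329^4 = (329^2)^2 ≡ 272^2 = 73984 ≡ 223 (mod 1069)
329^8 = (329^4)^2 ≡ 223^2 = 49729 ≡ 555 (mod 1069)
329^12 = 329^8 · 329^4 ≡ 555 · 223 ≡ 830 (mod 1069).

830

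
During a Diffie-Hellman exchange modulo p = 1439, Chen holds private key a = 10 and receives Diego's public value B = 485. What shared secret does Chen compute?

Shared key K = 485^10 mod 1439.
485^1 ≡ 485 (mod 1439)
485^2 = (485^1)^2 ≡ 485^2 = 235225 ≡ 668 (mod 1439)
485^4 = (485^2)^2 ≡ 668^2 = 446224 ≡ 134 (mod 1439)
485^8 = (485^4)^2 ≡ 134^2 = 17956 ≡ 688 (mod 1439)
485^10 = 485^8 · 485^2 ≡ 688 · 668 ≡ 543 (mod 1439).

543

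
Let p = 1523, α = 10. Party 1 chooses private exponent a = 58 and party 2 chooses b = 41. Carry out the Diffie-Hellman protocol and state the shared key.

1037

Party 2 sends B = α^b mod p = 10^41 mod 1523.
10^1 ≡ 10 (mod 1523)
10^2 = (10^1)^2 ≡ 10^2 = 100 ≡ 100 (mod 1523)
10^4 = (10^2)^2 ≡ 100^2 = 10000 ≡ 862 (mod 1523)
10^8 = (10^4)^2 ≡ 862^2 = 743044 ≡ 1343 (mod 1523)
10^16 = (10^8)^2 ≡ 1343^2 = 1803649 ≡ 417 (mod 1523)
10^32 = (10^16)^2 ≡ 417^2 = 173889 ≡ 267 (mod 1523)
10^41 = 10^32 · 10^8 · 10^1 ≡ 267 · 1343 · 10 ≡ 668 (mod 1523).
So B = 668. Party 1 then computes K = B^a mod p = 668^58 mod 1523.
668^1 ≡ 668 (mod 1523)
668^2 = (668^1)^2 ≡ 668^2 = 446224 ≡ 1508 (mod 1523)
668^4 = (668^2)^2 ≡ 1508^2 = 2274064 ≡ 225 (mod 1523)
668^8 = (668^4)^2 ≡ 225^2 = 50625 ≡ 366 (mod 1523)
668^16 = (668^8)^2 ≡ 366^2 = 133956 ≡ 1455 (mod 1523)
668^32 = (668^16)^2 ≡ 1455^2 = 2117025 ≡ 55 (mod 1523)
668^58 = 668^32 · 668^16 · 668^8 · 668^2 ≡ 55 · 1455 · 366 · 1508 ≡ 1037 (mod 1523).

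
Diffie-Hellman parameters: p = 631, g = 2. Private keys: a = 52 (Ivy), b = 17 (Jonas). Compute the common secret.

337

Jonas sends B = g^b mod p = 2^17 mod 631.
2^1 ≡ 2 (mod 631)
2^2 = (2^1)^2 ≡ 2^2 = 4 ≡ 4 (mod 631)
2^4 = (2^2)^2 ≡ 4^2 = 16 ≡ 16 (mod 631)
2^8 = (2^4)^2 ≡ 16^2 = 256 ≡ 256 (mod 631)
2^16 = (2^8)^2 ≡ 256^2 = 65536 ≡ 543 (mod 631)
2^17 = 2^16 · 2^1 ≡ 543 · 2 ≡ 455 (mod 631).
So B = 455. Ivy then computes K = B^a mod p = 455^52 mod 631.
455^1 ≡ 455 (mod 631)
455^2 = (455^1)^2 ≡ 455^2 = 207025 ≡ 57 (mod 631)
455^4 = (455^2)^2 ≡ 57^2 = 3249 ≡ 94 (mod 631)
455^8 = (455^4)^2 ≡ 94^2 = 8836 ≡ 2 (mod 631)
455^16 = (455^8)^2 ≡ 2^2 = 4 ≡ 4 (mod 631)
455^32 = (455^16)^2 ≡ 4^2 = 16 ≡ 16 (mod 631)
455^52 = 455^32 · 455^16 · 455^4 ≡ 16 · 4 · 94 ≡ 337 (mod 631).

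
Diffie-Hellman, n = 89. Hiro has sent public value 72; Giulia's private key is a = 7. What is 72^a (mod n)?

10

Shared key K = 72^7 mod 89.
72^1 ≡ 72 (mod 89)
72^2 = (72^1)^2 ≡ 72^2 = 5184 ≡ 22 (mod 89)
72^4 = (72^2)^2 ≡ 22^2 = 484 ≡ 39 (mod 89)
72^7 = 72^4 · 72^2 · 72^1 ≡ 39 · 22 · 72 ≡ 10 (mod 89).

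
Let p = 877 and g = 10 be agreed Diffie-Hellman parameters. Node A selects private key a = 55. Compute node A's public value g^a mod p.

306

Public value = 10^55 mod 877.
10^1 ≡ 10 (mod 877)
10^2 = (10^1)^2 ≡ 10^2 = 100 ≡ 100 (mod 877)
10^4 = (10^2)^2 ≡ 100^2 = 10000 ≡ 353 (mod 877)
10^8 = (10^4)^2 ≡ 353^2 = 124609 ≡ 75 (mod 877)
10^16 = (10^8)^2 ≡ 75^2 = 5625 ≡ 363 (mod 877)
10^32 = (10^16)^2 ≡ 363^2 = 131769 ≡ 219 (mod 877)
10^55 = 10^32 · 10^16 · 10^4 · 10^2 · 10^1 ≡ 219 · 363 · 353 · 100 · 10 ≡ 306 (mod 877).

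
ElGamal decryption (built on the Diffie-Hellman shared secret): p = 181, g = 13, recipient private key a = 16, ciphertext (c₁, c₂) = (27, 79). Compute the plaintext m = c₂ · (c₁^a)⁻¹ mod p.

137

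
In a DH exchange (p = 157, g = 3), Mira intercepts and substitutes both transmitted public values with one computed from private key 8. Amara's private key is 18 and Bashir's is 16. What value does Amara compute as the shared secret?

Amara receives Mira's public value M = 3^8 mod 157 instead of the honest one.
3^1 ≡ 3 (mod 157)
3^2 = (3^1)^2 ≡ 3^2 = 9 ≡ 9 (mod 157)
3^4 = (3^2)^2 ≡ 9^2 = 81 ≡ 81 (mod 157)
3^8 = (3^4)^2 ≡ 81^2 = 6561 ≡ 124 (mod 157)
So M = 124. Amara computes K = M^18 mod 157.
124^1 ≡ 124 (mod 157)
124^2 = (124^1)^2 ≡ 124^2 = 15376 ≡ 147 (mod 157)
124^4 = (124^2)^2 ≡ 147^2 = 21609 ≡ 100 (mod 157)
124^8 = (124^4)^2 ≡ 100^2 = 10000 ≡ 109 (mod 157)
124^16 = (124^8)^2 ≡ 109^2 = 11881 ≡ 106 (mod 157)
124^18 = 124^16 · 124^2 ≡ 106 · 147 ≡ 39 (mod 157).

39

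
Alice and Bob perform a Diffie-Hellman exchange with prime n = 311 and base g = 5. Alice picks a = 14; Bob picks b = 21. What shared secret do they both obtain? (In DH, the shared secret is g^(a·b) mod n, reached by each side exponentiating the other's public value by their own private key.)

96

Alice sends A = g^a mod n = 5^14 mod 311.
5^1 ≡ 5 (mod 311)
5^2 = (5^1)^2 ≡ 5^2 = 25 ≡ 25 (mod 311)
5^4 = (5^2)^2 ≡ 25^2 = 625 ≡ 3 (mod 311)
5^8 = (5^4)^2 ≡ 3^2 = 9 ≡ 9 (mod 311)
5^14 = 5^8 · 5^4 · 5^2 ≡ 9 · 3 · 25 ≡ 53 (mod 311).
So A = 53. Bob then computes K = A^b mod n = 53^21 mod 311.
53^1 ≡ 53 (mod 311)
53^2 = (53^1)^2 ≡ 53^2 = 2809 ≡ 10 (mod 311)
53^4 = (53^2)^2 ≡ 10^2 = 100 ≡ 100 (mod 311)
53^8 = (53^4)^2 ≡ 100^2 = 10000 ≡ 48 (mod 311)
53^16 = (53^8)^2 ≡ 48^2 = 2304 ≡ 127 (mod 311)
53^21 = 53^16 · 53^4 · 53^1 ≡ 127 · 100 · 53 ≡ 96 (mod 311).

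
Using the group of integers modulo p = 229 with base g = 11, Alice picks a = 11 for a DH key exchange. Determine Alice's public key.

Public value = 11^11 (mod 229).
11^1 ≡ 11 (mod 229)
11^2 = (11^1)^2 ≡ 11^2 = 121 ≡ 121 (mod 229)
11^4 = (11^2)^2 ≡ 121^2 = 14641 ≡ 214 (mod 229)
11^8 = (11^4)^2 ≡ 214^2 = 45796 ≡ 225 (mod 229)
11^11 = 11^8 · 11^2 · 11^1 ≡ 225 · 121 · 11 ≡ 172 (mod 229).

172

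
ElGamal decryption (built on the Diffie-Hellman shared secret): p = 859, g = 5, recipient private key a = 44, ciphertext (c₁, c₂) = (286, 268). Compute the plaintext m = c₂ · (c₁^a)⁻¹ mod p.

Shared mask s = c₁^a mod p = 286^44 mod 859.
286^1 ≡ 286 (mod 859)
286^2 = (286^1)^2 ≡ 286^2 = 81796 ≡ 191 (mod 859)
286^4 = (286^2)^2 ≡ 191^2 = 36481 ≡ 403 (mod 859)
286^8 = (286^4)^2 ≡ 403^2 = 162409 ≡ 58 (mod 859)
286^16 = (286^8)^2 ≡ 58^2 = 3364 ≡ 787 (mod 859)
286^32 = (286^16)^2 ≡ 787^2 = 619369 ≡ 30 (mod 859)
286^44 = 286^32 · 286^8 · 286^4 ≡ 30 · 58 · 403 ≡ 276 (mod 859).
So s = 276; s⁻¹ ≡ 277 (mod 859).
m = c₂ · s⁻¹ mod 859 = 268 · 277 mod 859 = 362.

362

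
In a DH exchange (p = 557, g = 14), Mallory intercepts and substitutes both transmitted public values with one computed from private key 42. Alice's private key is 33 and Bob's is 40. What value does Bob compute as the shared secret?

100

Bob receives Mallory's public value M = 14^42 mod 557 instead of the honest one.
14^1 ≡ 14 (mod 557)
14^2 = (14^1)^2 ≡ 14^2 = 196 ≡ 196 (mod 557)
14^4 = (14^2)^2 ≡ 196^2 = 38416 ≡ 540 (mod 557)
14^8 = (14^4)^2 ≡ 540^2 = 291600 ≡ 289 (mod 557)
14^16 = (14^8)^2 ≡ 289^2 = 83521 ≡ 528 (mod 557)
14^32 = (14^16)^2 ≡ 528^2 = 278784 ≡ 284 (mod 557)
14^42 = 14^32 · 14^8 · 14^2 ≡ 284 · 289 · 196 ≡ 179 (mod 557).
So M = 179. Bob computes K = M^40 mod 557.
179^1 ≡ 179 (mod 557)
179^2 = (179^1)^2 ≡ 179^2 = 32041 ≡ 292 (mod 557)
179^4 = (179^2)^2 ≡ 292^2 = 85264 ≡ 43 (mod 557)
179^8 = (179^4)^2 ≡ 43^2 = 1849 ≡ 178 (mod 557)
179^16 = (179^8)^2 ≡ 178^2 = 31684 ≡ 492 (mod 557)
179^32 = (179^16)^2 ≡ 492^2 = 242064 ≡ 326 (mod 557)
179^40 = 179^32 · 179^8 ≡ 326 · 178 ≡ 100 (mod 557).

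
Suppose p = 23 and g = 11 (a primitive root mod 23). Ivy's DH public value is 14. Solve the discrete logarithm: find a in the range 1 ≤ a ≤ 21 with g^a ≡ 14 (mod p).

17

Try successive powers of 11 modulo 23:
11^1 ≡ 11
11^2 ≡ 6
11^3 ≡ 20
11^4 ≡ 13
11^5 ≡ 5
11^6 ≡ 9
11^7 ≡ 7
11^8 ≡ 8
11^9 ≡ 19
11^10 ≡ 2
11^11 ≡ 22
11^12 ≡ 12
11^13 ≡ 17
11^14 ≡ 3
11^15 ≡ 10
11^16 ≡ 18
11^17 ≡ 14
Found: a = 17.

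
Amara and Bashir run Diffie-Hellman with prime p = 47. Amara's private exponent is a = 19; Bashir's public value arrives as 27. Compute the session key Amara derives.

4

Shared key K = 27^19 mod 47.
27^1 ≡ 27 (mod 47)
27^2 = (27^1)^2 ≡ 27^2 = 729 ≡ 24 (mod 47)
27^4 = (27^2)^2 ≡ 24^2 = 576 ≡ 12 (mod 47)
27^8 = (27^4)^2 ≡ 12^2 = 144 ≡ 3 (mod 47)
27^16 = (27^8)^2 ≡ 3^2 = 9 ≡ 9 (mod 47)
27^19 = 27^16 · 27^2 · 27^1 ≡ 9 · 24 · 27 ≡ 4 (mod 47).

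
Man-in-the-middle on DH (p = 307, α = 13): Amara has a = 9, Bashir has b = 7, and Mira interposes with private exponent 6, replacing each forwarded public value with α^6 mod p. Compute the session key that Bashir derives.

149

Bashir receives Mira's public value M = 13^6 mod 307 instead of the honest one.
13^1 ≡ 13 (mod 307)
13^2 = (13^1)^2 ≡ 13^2 = 169 ≡ 169 (mod 307)
13^4 = (13^2)^2 ≡ 169^2 = 28561 ≡ 10 (mod 307)
13^6 = 13^4 · 13^2 ≡ 10 · 169 ≡ 155 (mod 307).
So M = 155. Bashir computes K = M^7 mod 307.
155^1 ≡ 155 (mod 307)
155^2 = (155^1)^2 ≡ 155^2 = 24025 ≡ 79 (mod 307)
155^4 = (155^2)^2 ≡ 79^2 = 6241 ≡ 101 (mod 307)
155^7 = 155^4 · 155^2 · 155^1 ≡ 101 · 79 · 155 ≡ 149 (mod 307).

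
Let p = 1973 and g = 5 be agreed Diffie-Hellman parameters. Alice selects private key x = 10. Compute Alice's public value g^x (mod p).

1248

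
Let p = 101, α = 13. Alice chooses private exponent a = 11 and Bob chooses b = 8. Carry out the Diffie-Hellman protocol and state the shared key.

54

Alice sends A = α^a mod p = 13^11 mod 101.
13^1 ≡ 13 (mod 101)
13^2 = (13^1)^2 ≡ 13^2 = 169 ≡ 68 (mod 101)
13^4 = (13^2)^2 ≡ 68^2 = 4624 ≡ 79 (mod 101)
13^8 = (13^4)^2 ≡ 79^2 = 6241 ≡ 80 (mod 101)
13^11 = 13^8 · 13^2 · 13^1 ≡ 80 · 68 · 13 ≡ 20 (mod 101).
So A = 20. Bob then computes K = A^b mod p = 20^8 mod 101.
20^1 ≡ 20 (mod 101)
20^2 = (20^1)^2 ≡ 20^2 = 400 ≡ 97 (mod 101)
20^4 = (20^2)^2 ≡ 97^2 = 9409 ≡ 16 (mod 101)
20^8 = (20^4)^2 ≡ 16^2 = 256 ≡ 54 (mod 101)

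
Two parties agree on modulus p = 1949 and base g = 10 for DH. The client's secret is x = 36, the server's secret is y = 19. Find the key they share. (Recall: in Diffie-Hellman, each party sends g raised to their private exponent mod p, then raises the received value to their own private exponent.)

1052

The server sends B = g^y mod p = 10^19 mod 1949.
10^1 ≡ 10 (mod 1949)
10^2 = (10^1)^2 ≡ 10^2 = 100 ≡ 100 (mod 1949)
10^4 = (10^2)^2 ≡ 100^2 = 10000 ≡ 255 (mod 1949)
10^8 = (10^4)^2 ≡ 255^2 = 65025 ≡ 708 (mod 1949)
10^16 = (10^8)^2 ≡ 708^2 = 501264 ≡ 371 (mod 1949)
10^19 = 10^16 · 10^2 · 10^1 ≡ 371 · 100 · 10 ≡ 690 (mod 1949).
So B = 690. The client then computes K = B^x mod p = 690^36 mod 1949.
690^1 ≡ 690 (mod 1949)
690^2 = (690^1)^2 ≡ 690^2 = 476100 ≡ 544 (mod 1949)
690^4 = (690^2)^2 ≡ 544^2 = 295936 ≡ 1637 (mod 1949)
690^8 = (690^4)^2 ≡ 1637^2 = 2679769 ≡ 1843 (mod 1949)
690^16 = (690^8)^2 ≡ 1843^2 = 3396649 ≡ 1491 (mod 1949)
690^32 = (690^16)^2 ≡ 1491^2 = 2223081 ≡ 1221 (mod 1949)
690^36 = 690^32 · 690^4 ≡ 1221 · 1637 ≡ 1052 (mod 1949).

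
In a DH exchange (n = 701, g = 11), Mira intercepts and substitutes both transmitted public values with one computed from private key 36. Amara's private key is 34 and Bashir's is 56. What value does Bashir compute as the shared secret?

103

Bashir receives Mira's public value M = 11^36 mod 701 instead of the honest one.
11^1 ≡ 11 (mod 701)
11^2 = (11^1)^2 ≡ 11^2 = 121 ≡ 121 (mod 701)
11^4 = (11^2)^2 ≡ 121^2 = 14641 ≡ 621 (mod 701)
11^8 = (11^4)^2 ≡ 621^2 = 385641 ≡ 91 (mod 701)
11^16 = (11^8)^2 ≡ 91^2 = 8281 ≡ 570 (mod 701)
11^32 = (11^16)^2 ≡ 570^2 = 324900 ≡ 337 (mod 701)
11^36 = 11^32 · 11^4 ≡ 337 · 621 ≡ 379 (mod 701).
So M = 379. Bashir computes K = M^56 mod 701.
379^1 ≡ 379 (mod 701)
379^2 = (379^1)^2 ≡ 379^2 = 143641 ≡ 637 (mod 701)
379^4 = (379^2)^2 ≡ 637^2 = 405769 ≡ 591 (mod 701)
379^8 = (379^4)^2 ≡ 591^2 = 349281 ≡ 183 (mod 701)
379^16 = (379^8)^2 ≡ 183^2 = 33489 ≡ 542 (mod 701)
379^32 = (379^16)^2 ≡ 542^2 = 293764 ≡ 45 (mod 701)
379^56 = 379^32 · 379^16 · 379^8 ≡ 45 · 542 · 183 ≡ 103 (mod 701).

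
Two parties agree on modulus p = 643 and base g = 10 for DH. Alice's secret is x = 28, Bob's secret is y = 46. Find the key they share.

355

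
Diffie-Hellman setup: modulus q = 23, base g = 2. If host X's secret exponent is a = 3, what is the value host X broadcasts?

8

Public value = 2^3 mod 23.
2^1 ≡ 2 (mod 23)
2^2 = (2^1)^2 ≡ 2^2 = 4 ≡ 4 (mod 23)
2^3 = 2^2 · 2^1 ≡ 4 · 2 ≡ 8 (mod 23).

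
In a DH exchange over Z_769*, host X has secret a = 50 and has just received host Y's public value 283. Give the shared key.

324

Shared key K = 283^50 mod 769.
283^1 ≡ 283 (mod 769)
283^2 = (283^1)^2 ≡ 283^2 = 80089 ≡ 113 (mod 769)
283^4 = (283^2)^2 ≡ 113^2 = 12769 ≡ 465 (mod 769)
283^8 = (283^4)^2 ≡ 465^2 = 216225 ≡ 136 (mod 769)
283^16 = (283^8)^2 ≡ 136^2 = 18496 ≡ 40 (mod 769)
283^32 = (283^16)^2 ≡ 40^2 = 1600 ≡ 62 (mod 769)
283^50 = 283^32 · 283^16 · 283^2 ≡ 62 · 40 · 113 ≡ 324 (mod 769).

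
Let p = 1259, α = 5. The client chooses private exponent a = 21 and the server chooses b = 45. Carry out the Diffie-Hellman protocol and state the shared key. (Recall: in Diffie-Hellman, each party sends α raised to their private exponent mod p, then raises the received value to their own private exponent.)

The server sends B = α^b mod p = 5^45 mod 1259.
5^1 ≡ 5 (mod 1259)
5^2 = (5^1)^2 ≡ 5^2 = 25 ≡ 25 (mod 1259)
5^4 = (5^2)^2 ≡ 25^2 = 625 ≡ 625 (mod 1259)
5^8 = (5^4)^2 ≡ 625^2 = 390625 ≡ 335 (mod 1259)
5^16 = (5^8)^2 ≡ 335^2 = 112225 ≡ 174 (mod 1259)
5^32 = (5^16)^2 ≡ 174^2 = 30276 ≡ 60 (mod 1259)
5^45 = 5^32 · 5^8 · 5^4 · 5^1 ≡ 60 · 335 · 625 · 5 ≡ 990 (mod 1259).
So B = 990. The client then computes K = B^a mod p = 990^21 mod 1259.
990^1 ≡ 990 (mod 1259)
990^2 = (990^1)^2 ≡ 990^2 = 980100 ≡ 598 (mod 1259)
990^4 = (990^2)^2 ≡ 598^2 = 357604 ≡ 48 (mod 1259)
990^8 = (990^4)^2 ≡ 48^2 = 2304 ≡ 1045 (mod 1259)
990^16 = (990^8)^2 ≡ 1045^2 = 1092025 ≡ 472 (mod 1259)
990^21 = 990^16 · 990^4 · 990^1 ≡ 472 · 48 · 990 ≡ 355 (mod 1259).

355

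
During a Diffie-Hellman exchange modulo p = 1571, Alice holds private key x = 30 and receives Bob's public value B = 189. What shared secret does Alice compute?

Shared key K = 189^30 mod 1571.
189^1 ≡ 189 (mod 1571)
189^2 = (189^1)^2 ≡ 189^2 = 35721 ≡ 1159 (mod 1571)
189^4 = (189^2)^2 ≡ 1159^2 = 1343281 ≡ 76 (mod 1571)
189^8 = (189^4)^2 ≡ 76^2 = 5776 ≡ 1063 (mod 1571)
189^16 = (189^8)^2 ≡ 1063^2 = 1129969 ≡ 420 (mod 1571)
189^30 = 189^16 · 189^8 · 189^4 · 189^2 ≡ 420 · 1063 · 76 · 1159 ≡ 548 (mod 1571).

548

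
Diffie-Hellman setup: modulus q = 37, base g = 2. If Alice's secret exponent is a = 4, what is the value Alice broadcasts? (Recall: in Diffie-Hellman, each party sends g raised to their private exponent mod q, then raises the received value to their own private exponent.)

Public value = 2^4 (mod 37).
2^1 ≡ 2 (mod 37)
2^2 = (2^1)^2 ≡ 2^2 = 4 ≡ 4 (mod 37)
2^4 = (2^2)^2 ≡ 4^2 = 16 ≡ 16 (mod 37)

16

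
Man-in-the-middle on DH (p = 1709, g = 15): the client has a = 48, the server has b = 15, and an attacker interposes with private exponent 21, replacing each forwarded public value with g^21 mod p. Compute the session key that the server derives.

626

The server receives an attacker's public value M = 15^21 mod 1709 instead of the honest one.
15^1 ≡ 15 (mod 1709)
15^2 = (15^1)^2 ≡ 15^2 = 225 ≡ 225 (mod 1709)
15^4 = (15^2)^2 ≡ 225^2 = 50625 ≡ 1064 (mod 1709)
15^8 = (15^4)^2 ≡ 1064^2 = 1132096 ≡ 738 (mod 1709)
15^16 = (15^8)^2 ≡ 738^2 = 544644 ≡ 1182 (mod 1709)
15^21 = 15^16 · 15^4 · 15^1 ≡ 1182 · 1064 · 15 ≡ 778 (mod 1709).
So M = 778. The server computes K = M^15 mod 1709.
778^1 ≡ 778 (mod 1709)
778^2 = (778^1)^2 ≡ 778^2 = 605284 ≡ 298 (mod 1709)
778^4 = (778^2)^2 ≡ 298^2 = 88804 ≡ 1645 (mod 1709)
778^8 = (778^4)^2 ≡ 1645^2 = 2706025 ≡ 678 (mod 1709)
778^15 = 778^8 · 778^4 · 778^2 · 778^1 ≡ 678 · 1645 · 298 · 778 ≡ 626 (mod 1709).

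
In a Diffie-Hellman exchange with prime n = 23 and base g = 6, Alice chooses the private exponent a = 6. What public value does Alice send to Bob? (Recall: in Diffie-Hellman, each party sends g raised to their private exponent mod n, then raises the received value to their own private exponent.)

Public value = 6^6 mod 23.
6^1 ≡ 6 (mod 23)
6^2 = (6^1)^2 ≡ 6^2 = 36 ≡ 13 (mod 23)
6^4 = (6^2)^2 ≡ 13^2 = 169 ≡ 8 (mod 23)
6^6 = 6^4 · 6^2 ≡ 8 · 13 ≡ 12 (mod 23).

12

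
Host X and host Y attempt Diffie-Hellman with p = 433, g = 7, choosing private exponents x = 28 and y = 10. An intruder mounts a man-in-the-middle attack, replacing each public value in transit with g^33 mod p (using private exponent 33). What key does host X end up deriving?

Host X receives an intruder's public value M = 7^33 mod 433 instead of the honest one.
7^1 ≡ 7 (mod 433)
7^2 = (7^1)^2 ≡ 7^2 = 49 ≡ 49 (mod 433)
7^4 = (7^2)^2 ≡ 49^2 = 2401 ≡ 236 (mod 433)
7^8 = (7^4)^2 ≡ 236^2 = 55696 ≡ 272 (mod 433)
7^16 = (7^8)^2 ≡ 272^2 = 73984 ≡ 374 (mod 433)
7^32 = (7^16)^2 ≡ 374^2 = 139876 ≡ 17 (mod 433)
7^33 = 7^32 · 7^1 ≡ 17 · 7 ≡ 119 (mod 433).
So M = 119. Host X computes K = M^28 mod 433.
119^1 ≡ 119 (mod 433)
119^2 = (119^1)^2 ≡ 119^2 = 14161 ≡ 305 (mod 433)
119^4 = (119^2)^2 ≡ 305^2 = 93025 ≡ 363 (mod 433)
119^8 = (119^4)^2 ≡ 363^2 = 131769 ≡ 137 (mod 433)
119^16 = (119^8)^2 ≡ 137^2 = 18769 ≡ 150 (mod 433)
119^28 = 119^16 · 119^8 · 119^4 ≡ 150 · 137 · 363 ≡ 359 (mod 433).

359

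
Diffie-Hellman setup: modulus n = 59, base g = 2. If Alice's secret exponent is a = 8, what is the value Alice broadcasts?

20

Public value = 2^8 (mod 59).
2^1 ≡ 2 (mod 59)
2^2 = (2^1)^2 ≡ 2^2 = 4 ≡ 4 (mod 59)
2^4 = (2^2)^2 ≡ 4^2 = 16 ≡ 16 (mod 59)
2^8 = (2^4)^2 ≡ 16^2 = 256 ≡ 20 (mod 59)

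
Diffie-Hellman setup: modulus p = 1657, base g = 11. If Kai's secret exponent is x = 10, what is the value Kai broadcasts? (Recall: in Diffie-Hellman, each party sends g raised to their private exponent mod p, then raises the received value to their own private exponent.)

Public value = 11^10 mod 1657.
11^1 ≡ 11 (mod 1657)
11^2 = (11^1)^2 ≡ 11^2 = 121 ≡ 121 (mod 1657)
11^4 = (11^2)^2 ≡ 121^2 = 14641 ≡ 1385 (mod 1657)
11^8 = (11^4)^2 ≡ 1385^2 = 1918225 ≡ 1076 (mod 1657)
11^10 = 11^8 · 11^2 ≡ 1076 · 121 ≡ 950 (mod 1657).

950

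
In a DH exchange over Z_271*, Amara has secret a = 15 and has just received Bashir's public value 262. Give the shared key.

Shared key K = 262^15 mod 271.
262^1 ≡ 262 (mod 271)
262^2 = (262^1)^2 ≡ 262^2 = 68644 ≡ 81 (mod 271)
262^4 = (262^2)^2 ≡ 81^2 = 6561 ≡ 57 (mod 271)
262^8 = (262^4)^2 ≡ 57^2 = 3249 ≡ 268 (mod 271)
262^15 = 262^8 · 262^4 · 262^2 · 262^1 ≡ 268 · 57 · 81 · 262 ≡ 270 (mod 271).

270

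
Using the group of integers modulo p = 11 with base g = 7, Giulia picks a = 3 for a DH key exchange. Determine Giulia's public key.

2

Public value = 7^3 (mod 11).
7^1 ≡ 7 (mod 11)
7^2 = (7^1)^2 ≡ 7^2 = 49 ≡ 5 (mod 11)
7^3 = 7^2 · 7^1 ≡ 5 · 7 ≡ 2 (mod 11).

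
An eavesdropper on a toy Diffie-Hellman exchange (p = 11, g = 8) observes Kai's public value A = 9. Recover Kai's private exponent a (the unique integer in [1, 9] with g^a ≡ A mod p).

Try successive powers of 8 modulo 11:
8^1 ≡ 8
8^2 ≡ 9
Found: a = 2.

2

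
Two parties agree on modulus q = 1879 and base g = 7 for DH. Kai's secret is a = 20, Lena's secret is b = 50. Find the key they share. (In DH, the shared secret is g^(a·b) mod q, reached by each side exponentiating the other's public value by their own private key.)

418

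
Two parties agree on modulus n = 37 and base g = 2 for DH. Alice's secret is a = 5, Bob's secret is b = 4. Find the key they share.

33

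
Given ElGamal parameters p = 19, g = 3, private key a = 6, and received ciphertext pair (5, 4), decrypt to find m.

6

Shared mask s = c₁^a mod p = 5^6 mod 19.
5^1 ≡ 5 (mod 19)
5^2 = (5^1)^2 ≡ 5^2 = 25 ≡ 6 (mod 19)
5^4 = (5^2)^2 ≡ 6^2 = 36 ≡ 17 (mod 19)
5^6 = 5^4 · 5^2 ≡ 17 · 6 ≡ 7 (mod 19).
So s = 7; s⁻¹ ≡ 11 (mod 19).
m = c₂ · s⁻¹ mod 19 = 4 · 11 mod 19 = 6.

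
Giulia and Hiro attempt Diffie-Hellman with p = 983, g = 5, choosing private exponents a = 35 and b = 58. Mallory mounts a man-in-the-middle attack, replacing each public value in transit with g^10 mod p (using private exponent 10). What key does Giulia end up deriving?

Giulia receives Mallory's public value M = 5^10 mod 983 instead of the honest one.
5^1 ≡ 5 (mod 983)
5^2 = (5^1)^2 ≡ 5^2 = 25 ≡ 25 (mod 983)
5^4 = (5^2)^2 ≡ 25^2 = 625 ≡ 625 (mod 983)
5^8 = (5^4)^2 ≡ 625^2 = 390625 ≡ 374 (mod 983)
5^10 = 5^8 · 5^2 ≡ 374 · 25 ≡ 503 (mod 983).
So M = 503. Giulia computes K = M^35 mod 983.
503^1 ≡ 503 (mod 983)
503^2 = (503^1)^2 ≡ 503^2 = 253009 ≡ 378 (mod 983)
503^4 = (503^2)^2 ≡ 378^2 = 142884 ≡ 349 (mod 983)
503^8 = (503^4)^2 ≡ 349^2 = 121801 ≡ 892 (mod 983)
503^16 = (503^8)^2 ≡ 892^2 = 795664 ≡ 417 (mod 983)
503^32 = (503^16)^2 ≡ 417^2 = 173889 ≡ 881 (mod 983)
503^35 = 503^32 · 503^2 · 503^1 ≡ 881 · 378 · 503 ≡ 922 (mod 983).

922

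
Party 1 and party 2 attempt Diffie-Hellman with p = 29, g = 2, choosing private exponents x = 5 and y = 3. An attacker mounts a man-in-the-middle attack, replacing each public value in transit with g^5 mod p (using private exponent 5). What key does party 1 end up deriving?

Party 1 receives an attacker's public value M = 2^5 mod 29 instead of the honest one.
2^1 ≡ 2 (mod 29)
2^2 = (2^1)^2 ≡ 2^2 = 4 ≡ 4 (mod 29)
2^4 = (2^2)^2 ≡ 4^2 = 16 ≡ 16 (mod 29)
2^5 = 2^4 · 2^1 ≡ 16 · 2 ≡ 3 (mod 29).
So M = 3. Party 1 computes K = M^5 mod 29.
3^1 ≡ 3 (mod 29)
3^2 = (3^1)^2 ≡ 3^2 = 9 ≡ 9 (mod 29)
3^4 = (3^2)^2 ≡ 9^2 = 81 ≡ 23 (mod 29)
3^5 = 3^4 · 3^1 ≡ 23 · 3 ≡ 11 (mod 29).

11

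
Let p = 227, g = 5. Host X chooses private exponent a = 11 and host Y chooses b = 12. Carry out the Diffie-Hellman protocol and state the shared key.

Host X sends A = g^a mod p = 5^11 mod 227.
5^1 ≡ 5 (mod 227)
5^2 = (5^1)^2 ≡ 5^2 = 25 ≡ 25 (mod 227)
5^4 = (5^2)^2 ≡ 25^2 = 625 ≡ 171 (mod 227)
5^8 = (5^4)^2 ≡ 171^2 = 29241 ≡ 185 (mod 227)
5^11 = 5^8 · 5^2 · 5^1 ≡ 185 · 25 · 5 ≡ 198 (mod 227).
So A = 198. Host Y then computes K = A^b mod p = 198^12 mod 227.
198^1 ≡ 198 (mod 227)
198^2 = (198^1)^2 ≡ 198^2 = 39204 ≡ 160 (mod 227)
198^4 = (198^2)^2 ≡ 160^2 = 25600 ≡ 176 (mod 227)
198^8 = (198^4)^2 ≡ 176^2 = 30976 ≡ 104 (mod 227)
198^12 = 198^8 · 198^4 ≡ 104 · 176 ≡ 144 (mod 227).

144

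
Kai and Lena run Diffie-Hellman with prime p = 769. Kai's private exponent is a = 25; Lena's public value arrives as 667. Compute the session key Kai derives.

Shared key K = 667^25 mod 769.
667^1 ≡ 667 (mod 769)
667^2 = (667^1)^2 ≡ 667^2 = 444889 ≡ 407 (mod 769)
667^4 = (667^2)^2 ≡ 407^2 = 165649 ≡ 314 (mod 769)
667^8 = (667^4)^2 ≡ 314^2 = 98596 ≡ 164 (mod 769)
667^16 = (667^8)^2 ≡ 164^2 = 26896 ≡ 750 (mod 769)
667^25 = 667^16 · 667^8 · 667^1 ≡ 750 · 164 · 667 ≡ 235 (mod 769).

235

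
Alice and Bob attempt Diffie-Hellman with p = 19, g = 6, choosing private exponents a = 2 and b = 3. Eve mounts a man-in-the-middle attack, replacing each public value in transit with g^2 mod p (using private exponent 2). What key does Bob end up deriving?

Bob receives Eve's public value M = 6^2 mod 19 instead of the honest one.
6^1 ≡ 6 (mod 19)
6^2 = (6^1)^2 ≡ 6^2 = 36 ≡ 17 (mod 19)
So M = 17. Bob computes K = M^3 mod 19.
17^1 ≡ 17 (mod 19)
17^2 = (17^1)^2 ≡ 17^2 = 289 ≡ 4 (mod 19)
17^3 = 17^2 · 17^1 ≡ 4 · 17 ≡ 11 (mod 19).

11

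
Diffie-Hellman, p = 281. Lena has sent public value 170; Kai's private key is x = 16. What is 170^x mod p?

140

Shared key K = 170^16 mod 281.
170^1 ≡ 170 (mod 281)
170^2 = (170^1)^2 ≡ 170^2 = 28900 ≡ 238 (mod 281)
170^4 = (170^2)^2 ≡ 238^2 = 56644 ≡ 163 (mod 281)
170^8 = (170^4)^2 ≡ 163^2 = 26569 ≡ 155 (mod 281)
170^16 = (170^8)^2 ≡ 155^2 = 24025 ≡ 140 (mod 281)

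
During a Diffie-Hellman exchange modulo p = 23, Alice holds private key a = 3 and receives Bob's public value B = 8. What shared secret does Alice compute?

Shared key K = 8^3 mod 23.
8^1 ≡ 8 (mod 23)
8^2 = (8^1)^2 ≡ 8^2 = 64 ≡ 18 (mod 23)
8^3 = 8^2 · 8^1 ≡ 18 · 8 ≡ 6 (mod 23).

6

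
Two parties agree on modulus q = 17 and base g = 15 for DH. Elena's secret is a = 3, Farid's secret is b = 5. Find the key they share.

8

Farid sends B = g^b mod q = 15^5 mod 17.
15^1 ≡ 15 (mod 17)
15^2 = (15^1)^2 ≡ 15^2 = 225 ≡ 4 (mod 17)
15^4 = (15^2)^2 ≡ 4^2 = 16 ≡ 16 (mod 17)
15^5 = 15^4 · 15^1 ≡ 16 · 15 ≡ 2 (mod 17).
So B = 2. Elena then computes K = B^a mod q = 2^3 mod 17.
2^1 ≡ 2 (mod 17)
2^2 = (2^1)^2 ≡ 2^2 = 4 ≡ 4 (mod 17)
2^3 = 2^2 · 2^1 ≡ 4 · 2 ≡ 8 (mod 17).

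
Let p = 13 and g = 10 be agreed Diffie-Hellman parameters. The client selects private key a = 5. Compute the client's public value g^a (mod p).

Public value = 10^5 (mod 13).
10^1 ≡ 10 (mod 13)
10^2 = (10^1)^2 ≡ 10^2 = 100 ≡ 9 (mod 13)
10^4 = (10^2)^2 ≡ 9^2 = 81 ≡ 3 (mod 13)
10^5 = 10^4 · 10^1 ≡ 3 · 10 ≡ 4 (mod 13).

4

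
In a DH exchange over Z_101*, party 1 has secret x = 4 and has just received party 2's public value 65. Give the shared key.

87

Shared key K = 65^4 mod 101.
65^1 ≡ 65 (mod 101)
65^2 = (65^1)^2 ≡ 65^2 = 4225 ≡ 84 (mod 101)
65^4 = (65^2)^2 ≡ 84^2 = 7056 ≡ 87 (mod 101)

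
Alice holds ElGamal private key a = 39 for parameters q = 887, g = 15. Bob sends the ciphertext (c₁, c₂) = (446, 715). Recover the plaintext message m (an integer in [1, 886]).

Shared mask s = c₁^a mod q = 446^39 mod 887.
446^1 ≡ 446 (mod 887)
446^2 = (446^1)^2 ≡ 446^2 = 198916 ≡ 228 (mod 887)
446^4 = (446^2)^2 ≡ 228^2 = 51984 ≡ 538 (mod 887)
446^8 = (446^4)^2 ≡ 538^2 = 289444 ≡ 282 (mod 887)
446^16 = (446^8)^2 ≡ 282^2 = 79524 ≡ 581 (mod 887)
446^32 = (446^16)^2 ≡ 581^2 = 337561 ≡ 501 (mod 887)
446^39 = 446^32 · 446^4 · 446^2 · 446^1 ≡ 501 · 538 · 228 · 446 ≡ 277 (mod 887).
So s = 277; s⁻¹ ≡ 586 (mod 887).
m = c₂ · s⁻¹ mod 887 = 715 · 586 mod 887 = 326.

326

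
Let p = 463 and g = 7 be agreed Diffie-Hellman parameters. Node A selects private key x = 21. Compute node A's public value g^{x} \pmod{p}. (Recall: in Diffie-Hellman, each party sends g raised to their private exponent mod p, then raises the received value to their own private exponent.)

107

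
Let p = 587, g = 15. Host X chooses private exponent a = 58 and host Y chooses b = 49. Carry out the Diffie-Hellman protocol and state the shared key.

Host Y sends B = g^b mod p = 15^49 mod 587.
15^1 ≡ 15 (mod 587)
15^2 = (15^1)^2 ≡ 15^2 = 225 ≡ 225 (mod 587)
15^4 = (15^2)^2 ≡ 225^2 = 50625 ≡ 143 (mod 587)
15^8 = (15^4)^2 ≡ 143^2 = 20449 ≡ 491 (mod 587)
15^16 = (15^8)^2 ≡ 491^2 = 241081 ≡ 411 (mod 587)
15^32 = (15^16)^2 ≡ 411^2 = 168921 ≡ 452 (mod 587)
15^49 = 15^32 · 15^16 · 15^1 ≡ 452 · 411 · 15 ≡ 91 (mod 587).
So B = 91. Host X then computes K = B^a mod p = 91^58 mod 587.
91^1 ≡ 91 (mod 587)
91^2 = (91^1)^2 ≡ 91^2 = 8281 ≡ 63 (mod 587)
91^4 = (91^2)^2 ≡ 63^2 = 3969 ≡ 447 (mod 587)
91^8 = (91^4)^2 ≡ 447^2 = 199809 ≡ 229 (mod 587)
91^16 = (91^8)^2 ≡ 229^2 = 52441 ≡ 198 (mod 587)
91^32 = (91^16)^2 ≡ 198^2 = 39204 ≡ 462 (mod 587)
91^58 = 91^32 · 91^16 · 91^8 · 91^2 ≡ 462 · 198 · 229 · 63 ≡ 328 (mod 587).

328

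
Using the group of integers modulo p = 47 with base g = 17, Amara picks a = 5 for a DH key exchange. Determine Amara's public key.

Public value = 17^5 (mod 47).
17^1 ≡ 17 (mod 47)
17^2 = (17^1)^2 ≡ 17^2 = 289 ≡ 7 (mod 47)
17^4 = (17^2)^2 ≡ 7^2 = 49 ≡ 2 (mod 47)
17^5 = 17^4 · 17^1 ≡ 2 · 17 ≡ 34 (mod 47).

34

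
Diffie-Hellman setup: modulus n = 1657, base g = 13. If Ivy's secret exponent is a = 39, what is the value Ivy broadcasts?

Public value = 13^39 mod 1657.
13^1 ≡ 13 (mod 1657)
13^2 = (13^1)^2 ≡ 13^2 = 169 ≡ 169 (mod 1657)
13^4 = (13^2)^2 ≡ 169^2 = 28561 ≡ 392 (mod 1657)
13^8 = (13^4)^2 ≡ 392^2 = 153664 ≡ 1220 (mod 1657)
13^16 = (13^8)^2 ≡ 1220^2 = 1488400 ≡ 414 (mod 1657)
13^32 = (13^16)^2 ≡ 414^2 = 171396 ≡ 725 (mod 1657)
13^39 = 13^32 · 13^4 · 13^2 · 13^1 ≡ 725 · 392 · 169 · 13 ≡ 1631 (mod 1657).

1631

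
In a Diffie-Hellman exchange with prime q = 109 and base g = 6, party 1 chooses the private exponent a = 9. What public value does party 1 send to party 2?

101

Public value = 6^9 mod 109.
6^1 ≡ 6 (mod 109)
6^2 = (6^1)^2 ≡ 6^2 = 36 ≡ 36 (mod 109)
6^4 = (6^2)^2 ≡ 36^2 = 1296 ≡ 97 (mod 109)
6^8 = (6^4)^2 ≡ 97^2 = 9409 ≡ 35 (mod 109)
6^9 = 6^8 · 6^1 ≡ 35 · 6 ≡ 101 (mod 109).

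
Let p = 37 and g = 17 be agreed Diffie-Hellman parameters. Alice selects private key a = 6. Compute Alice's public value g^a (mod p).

Public value = 17^6 (mod 37).
17^1 ≡ 17 (mod 37)
17^2 = (17^1)^2 ≡ 17^2 = 289 ≡ 30 (mod 37)
17^4 = (17^2)^2 ≡ 30^2 = 900 ≡ 12 (mod 37)
17^6 = 17^4 · 17^2 ≡ 12 · 30 ≡ 27 (mod 37).

27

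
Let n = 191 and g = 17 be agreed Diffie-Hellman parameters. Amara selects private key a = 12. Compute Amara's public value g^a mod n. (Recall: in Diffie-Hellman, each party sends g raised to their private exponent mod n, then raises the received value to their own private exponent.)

80

Public value = 17^12 mod 191.
17^1 ≡ 17 (mod 191)
17^2 = (17^1)^2 ≡ 17^2 = 289 ≡ 98 (mod 191)
17^4 = (17^2)^2 ≡ 98^2 = 9604 ≡ 54 (mod 191)
17^8 = (17^4)^2 ≡ 54^2 = 2916 ≡ 51 (mod 191)
17^12 = 17^8 · 17^4 ≡ 51 · 54 ≡ 80 (mod 191).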